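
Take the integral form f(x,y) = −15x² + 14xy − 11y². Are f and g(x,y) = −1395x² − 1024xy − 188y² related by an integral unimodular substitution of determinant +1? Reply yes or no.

D₁ = -464, D₂ = -464
f is negative-definite; reduce −f:
−f: flip: (15,-14,11)→(11,14,15)
−f: translate: b→-8 (≡14 mod 22), so (11,14,15)→(11,-8,12)
−f: reduced (well bottom): (11,-8,12) with a≤c, −a<b≤a
flip sign back: reduced form of f is (-11,8,-12)
g is negative-definite; reduce −g:
−g: flip: (1395,1024,188)→(188,-1024,1395)
−g: translate: b→104 (≡-1024 mod 376), so (188,-1024,1395)→(188,104,15)
−g: flip: (188,104,15)→(15,-104,188)
−g: translate: b→-14 (≡-104 mod 30), so (15,-104,188)→(15,-14,11)
−g: flip: (15,-14,11)→(11,14,15)
−g: translate: b→-8 (≡14 mod 22), so (11,14,15)→(11,-8,12)
−g: reduced (well bottom): (11,-8,12) with a≤c, −a<b≤a
flip sign back: reduced form of g is (-11,8,-12)
reduced forms (-11, 8, -12) vs (-11, 8, -12) ⇒ equivalent

yes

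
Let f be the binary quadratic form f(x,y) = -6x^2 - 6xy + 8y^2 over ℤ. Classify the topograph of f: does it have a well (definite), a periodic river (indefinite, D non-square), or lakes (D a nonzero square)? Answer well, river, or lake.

D = b²−4ac = (-6)² − 4·(-6)·8 = 228
D > 0 non-square ⇒ indefinite ⇒ periodic river

river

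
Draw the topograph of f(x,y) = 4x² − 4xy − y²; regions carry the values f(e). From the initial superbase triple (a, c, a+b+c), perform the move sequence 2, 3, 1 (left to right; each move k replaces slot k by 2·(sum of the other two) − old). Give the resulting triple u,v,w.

start (4,-1,-1) = (f(1,0),f(0,1),f(1,1))
replace slot 2: 2·(4+(-1)) − (-1) = 7 → (4,7,-1)
replace slot 3: 2·(4+7) − (-1) = 23 → (4,7,23)
replace slot 1: 2·(7+23) − 4 = 56 → (56,7,23)

56,7,23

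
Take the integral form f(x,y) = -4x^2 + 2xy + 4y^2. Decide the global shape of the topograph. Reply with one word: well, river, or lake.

D = b²−4ac = 2² − 4·(-4)·4 = 68
D > 0 non-square ⇒ indefinite ⇒ periodic river

river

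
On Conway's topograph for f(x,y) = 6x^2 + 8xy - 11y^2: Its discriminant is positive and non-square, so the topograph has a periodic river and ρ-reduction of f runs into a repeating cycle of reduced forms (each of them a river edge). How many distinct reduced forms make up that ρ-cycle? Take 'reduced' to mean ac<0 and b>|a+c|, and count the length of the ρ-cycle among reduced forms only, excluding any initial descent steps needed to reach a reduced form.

D = 328, ⌊√D⌋ = 18
river: ρ → (-11,14,3)
river: ρ → (3,16,-6)
river: ρ → (-6,8,11)
river: ρ → (11,14,-3)
river: ρ → (-3,16,6)
river: ρ → (6,8,-11)
ρ-cycle length = 6 (tail of 0 descent steps not counted)

6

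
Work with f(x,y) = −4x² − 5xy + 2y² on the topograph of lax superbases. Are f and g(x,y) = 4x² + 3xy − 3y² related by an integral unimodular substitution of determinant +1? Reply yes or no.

D₁ = 57, D₂ = 57
river cycle of f (length 6): (2, 5, -4), (-4, 3, 3), (3, 3, -4), (-4, 5, 2), (2, 7, -1), (-1, 7, 2)
river cycle of g (length 6): (-3, 3, 4), (4, 5, -2), (-2, 7, 1), (1, 7, -2), (-2, 5, 4), (4, 3, -3)
cycles differ ⇒ inequivalent

no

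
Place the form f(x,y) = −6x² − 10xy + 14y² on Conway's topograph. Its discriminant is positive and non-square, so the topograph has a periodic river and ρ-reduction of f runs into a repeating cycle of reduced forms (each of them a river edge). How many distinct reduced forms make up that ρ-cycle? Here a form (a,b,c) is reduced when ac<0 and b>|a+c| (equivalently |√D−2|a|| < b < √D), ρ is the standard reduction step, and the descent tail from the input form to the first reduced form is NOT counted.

D = 436, ⌊√D⌋ = 20
descent: ρ → (14,10,-6)  [lands on river]
river: ρ → (-6,14,10)
river: ρ → (10,6,-10)
river: ρ → (-10,14,6)
river: ρ → (6,10,-14)
river: ρ → (-14,18,2)
river: ρ → (2,18,-14)
river: ρ → (-14,10,6)
river: ρ → (6,14,-10)
river: ρ → (-10,6,10)
river: ρ → (10,14,-6)
river: ρ → (-6,10,14)
river: ρ → (14,18,-2)
river: ρ → (-2,18,14)
ρ-cycle length = 14 (tail of 1 descent step not counted)

14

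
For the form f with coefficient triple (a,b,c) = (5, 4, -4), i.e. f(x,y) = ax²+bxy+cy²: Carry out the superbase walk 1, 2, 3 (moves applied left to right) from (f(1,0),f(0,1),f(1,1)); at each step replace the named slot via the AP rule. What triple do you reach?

start (5,-4,5) = (f(1,0),f(0,1),f(1,1))
replace slot 1: 2·((-4)+5) − 5 = -3 → (-3,-4,5)
replace slot 2: 2·((-3)+5) − (-4) = 8 → (-3,8,5)
replace slot 3: 2·((-3)+8) − 5 = 5 → (-3,8,5)

-3,8,5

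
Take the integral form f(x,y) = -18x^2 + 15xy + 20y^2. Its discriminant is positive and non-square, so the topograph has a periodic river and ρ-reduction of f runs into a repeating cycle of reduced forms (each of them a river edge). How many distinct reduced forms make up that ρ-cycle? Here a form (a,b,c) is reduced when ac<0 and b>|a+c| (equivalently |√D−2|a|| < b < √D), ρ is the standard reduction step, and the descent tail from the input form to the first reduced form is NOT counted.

D = 1665, ⌊√D⌋ = 40
river: ρ → (20,25,-13)
river: ρ → (-13,27,18)
river: ρ → (18,9,-22)
river: ρ → (-22,35,5)
river: ρ → (5,35,-22)
river: ρ → (-22,9,18)
river: ρ → (18,27,-13)
river: ρ → (-13,25,20)
river: ρ → (20,15,-18)
river: ρ → (-18,21,17)
river: ρ → (17,13,-22)
river: ρ → (-22,31,8)
river: ρ → (8,33,-18)
river: ρ → (-18,39,2)
river: ρ → (2,37,-37)
river: ρ → (-37,37,2)
river: ρ → (2,39,-18)
river: ρ → (-18,33,8)
river: ρ → (8,31,-22)
river: ρ → (-22,13,17)
river: ρ → (17,21,-18)
river: ρ → (-18,15,20)
ρ-cycle length = 22 (tail of 0 descent steps not counted)

22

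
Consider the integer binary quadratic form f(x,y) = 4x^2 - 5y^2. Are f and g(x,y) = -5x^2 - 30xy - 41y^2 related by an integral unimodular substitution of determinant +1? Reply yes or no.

D₁ = 80, D₂ = 80
river cycle of f (length 2): (4, 8, -1), (-1, 8, 4)
river cycle of g (length 2): (4, 8, -1), (-1, 8, 4)
cycles coincide ⇒ equivalent

yes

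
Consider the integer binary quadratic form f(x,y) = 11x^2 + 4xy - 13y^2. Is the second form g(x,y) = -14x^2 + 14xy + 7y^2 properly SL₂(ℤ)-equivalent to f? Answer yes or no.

D₁ = 588, D₂ = 588
river cycle of f (length 6): (-13, 22, 2), (2, 22, -13), (-13, 4, 11), (11, 18, -6), (-6, 18, 11), (11, 4, -13)
river cycle of g (length 2): (7, 14, -14), (-14, 14, 7)
cycles differ ⇒ inequivalent

no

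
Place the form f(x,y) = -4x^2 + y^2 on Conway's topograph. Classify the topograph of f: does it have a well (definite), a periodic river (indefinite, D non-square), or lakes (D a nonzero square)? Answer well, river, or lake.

D = b²−4ac = 0² − 4·(-4)·1 = 16
D = 4² is a perfect square ⇒ form factors over ℤ ⇒ lakes

lake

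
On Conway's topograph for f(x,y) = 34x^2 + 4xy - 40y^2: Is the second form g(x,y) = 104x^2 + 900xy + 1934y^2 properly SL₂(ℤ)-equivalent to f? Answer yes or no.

D₁ = 5456, D₂ = 5456
river cycle of f (length 14): (34, 72, -2), (-2, 72, 34), (34, 64, -10), (-10, 56, 58), (58, 60, -8), (-8, 68, 26), (26, 36, -40), (-40, 44, 22), (22, 44, -40), (-40, 36, 26), … (4 more)
river cycle of g (length 14): (-2, 72, 34), (34, 64, -10), (-10, 56, 58), (58, 60, -8), (-8, 68, 26), (26, 36, -40), (-40, 44, 22), (22, 44, -40), (-40, 36, 26), (26, 68, -8), … (4 more)
cycles coincide ⇒ equivalent

yes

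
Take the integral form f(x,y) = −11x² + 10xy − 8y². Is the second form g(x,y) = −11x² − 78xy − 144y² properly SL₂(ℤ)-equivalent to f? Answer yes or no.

D₁ = -252, D₂ = -252
f is negative-definite; reduce −f:
−f: flip: (11,-10,8)→(8,10,11)
−f: translate: b→-6 (≡10 mod 16), so (8,10,11)→(8,-6,9)
−f: reduced (well bottom): (8,-6,9) with a≤c, −a<b≤a
flip sign back: reduced form of f is (-8,6,-9)
g is negative-definite; reduce −g:
−g: translate: b→-10 (≡78 mod 22), so (11,78,144)→(11,-10,8)
−g: flip: (11,-10,8)→(8,10,11)
−g: translate: b→-6 (≡10 mod 16), so (8,10,11)→(8,-6,9)
−g: reduced (well bottom): (8,-6,9) with a≤c, −a<b≤a
flip sign back: reduced form of g is (-8,6,-9)
reduced forms (-8, 6, -9) vs (-8, 6, -9) ⇒ equivalent

yes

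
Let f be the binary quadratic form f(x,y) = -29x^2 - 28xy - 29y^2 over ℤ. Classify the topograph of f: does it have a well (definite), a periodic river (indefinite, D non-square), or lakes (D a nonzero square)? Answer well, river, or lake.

D = b²−4ac = (-28)² − 4·(-29)·(-29) = -2580
D < 0 ⇒ definite ⇒ every region one sign ⇒ single well

well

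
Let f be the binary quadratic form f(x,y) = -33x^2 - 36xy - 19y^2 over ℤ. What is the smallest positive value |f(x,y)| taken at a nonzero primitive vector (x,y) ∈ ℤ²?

translate: b→-30 (≡36 mod 66), so (33,36,19)→(33,-30,16)
flip: (33,-30,16)→(16,30,33)
translate: b→-2 (≡30 mod 32), so (16,30,33)→(16,-2,19)
reduced (well bottom): (16,-2,19) with a≤c, −a<b≤a
well minimum |f| = |-16| = 16 (negative-definite)

16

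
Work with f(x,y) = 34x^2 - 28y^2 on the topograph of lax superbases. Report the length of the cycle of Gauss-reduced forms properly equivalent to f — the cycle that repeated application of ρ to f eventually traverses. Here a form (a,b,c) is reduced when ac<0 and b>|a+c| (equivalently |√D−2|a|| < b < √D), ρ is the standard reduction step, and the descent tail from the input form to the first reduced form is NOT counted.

D = 3808, ⌊√D⌋ = 61
descent: ρ → (-28,56,6)  [lands on river]
river: ρ → (6,52,-46)
river: ρ → (-46,40,12)
river: ρ → (12,56,-14)
river: ρ → (-14,56,12)
river: ρ → (12,40,-46)
river: ρ → (-46,52,6)
river: ρ → (6,56,-28)
ρ-cycle length = 8 (tail of 1 descent step not counted)

8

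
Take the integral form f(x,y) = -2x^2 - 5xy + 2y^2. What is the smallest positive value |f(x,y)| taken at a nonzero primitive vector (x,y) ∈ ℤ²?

descent: ρ → (2,5,-2)  [lands on river]
river: ρ → (-2,3,4)
river: ρ → (4,5,-1)
river: ρ → (-1,5,4)
river: ρ → (4,3,-2)
river: ρ → (-2,5,2)
river: ρ → (2,3,-4)
river: ρ → (-4,5,1)
river: ρ → (1,5,-4)
river: ρ → (-4,3,2)
closes: descent 1, river 10
min |a| on river = 1

1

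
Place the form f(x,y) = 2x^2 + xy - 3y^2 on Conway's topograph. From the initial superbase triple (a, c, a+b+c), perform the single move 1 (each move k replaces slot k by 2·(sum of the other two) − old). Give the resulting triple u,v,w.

start (2,-3,0) = (f(1,0),f(0,1),f(1,1))
replace slot 1: 2·((-3)+0) − 2 = -8 → (-8,-3,0)

-8,-3,0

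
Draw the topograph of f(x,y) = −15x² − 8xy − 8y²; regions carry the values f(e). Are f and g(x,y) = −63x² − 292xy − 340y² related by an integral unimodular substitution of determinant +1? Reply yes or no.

D₁ = -416, D₂ = -416
f is negative-definite; reduce −f:
−f: flip: (15,8,8)→(8,-8,15)
−f: translate: b→8 (≡-8 mod 16), so (8,-8,15)→(8,8,15)
−f: reduced (well bottom): (8,8,15) with a≤c, −a<b≤a
flip sign back: reduced form of f is (-8,-8,-15)
g is negative-definite; reduce −g:
−g: translate: b→40 (≡292 mod 126), so (63,292,340)→(63,40,8)
−g: flip: (63,40,8)→(8,-40,63)
−g: translate: b→8 (≡-40 mod 16), so (8,-40,63)→(8,8,15)
−g: reduced (well bottom): (8,8,15) with a≤c, −a<b≤a
flip sign back: reduced form of g is (-8,-8,-15)
reduced forms (-8, -8, -15) vs (-8, -8, -15) ⇒ equivalent

yes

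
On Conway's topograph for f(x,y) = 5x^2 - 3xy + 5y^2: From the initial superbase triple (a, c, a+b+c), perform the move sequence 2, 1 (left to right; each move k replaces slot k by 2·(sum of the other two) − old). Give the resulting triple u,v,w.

start (5,5,7) = (f(1,0),f(0,1),f(1,1))
replace slot 2: 2·(5+7) − 5 = 19 → (5,19,7)
replace slot 1: 2·(19+7) − 5 = 47 → (47,19,7)

47,19,7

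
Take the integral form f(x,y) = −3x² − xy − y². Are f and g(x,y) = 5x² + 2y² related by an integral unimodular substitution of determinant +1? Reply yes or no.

D₁ = -11, D₂ = -40
discriminants differ ⇒ not SL₂(ℤ)-equivalent

no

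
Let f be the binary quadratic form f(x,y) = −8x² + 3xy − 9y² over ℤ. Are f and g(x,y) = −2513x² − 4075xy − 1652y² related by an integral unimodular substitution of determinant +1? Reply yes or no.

D₁ = -279, D₂ = -279
f is negative-definite; reduce −f:
−f: reduced (well bottom): (8,-3,9) with a≤c, −a<b≤a
flip sign back: reduced form of f is (-8,3,-9)
g is negative-definite; reduce −g:
−g: translate: b→-951 (≡4075 mod 5026), so (2513,4075,1652)→(2513,-951,90)
−g: flip: (2513,-951,90)→(90,951,2513)
−g: translate: b→51 (≡951 mod 180), so (90,951,2513)→(90,51,8)
−g: flip: (90,51,8)→(8,-51,90)
−g: translate: b→-3 (≡-51 mod 16), so (8,-51,90)→(8,-3,9)
−g: reduced (well bottom): (8,-3,9) with a≤c, −a<b≤a
flip sign back: reduced form of g is (-8,3,-9)
reduced forms (-8, 3, -9) vs (-8, 3, -9) ⇒ equivalent

yes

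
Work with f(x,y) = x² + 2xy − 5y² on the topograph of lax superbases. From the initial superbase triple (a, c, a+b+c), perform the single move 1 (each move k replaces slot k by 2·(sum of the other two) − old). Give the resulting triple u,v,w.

start (1,-5,-2) = (f(1,0),f(0,1),f(1,1))
replace slot 1: 2·((-5)+(-2)) − 1 = -15 → (-15,-5,-2)

-15,-5,-2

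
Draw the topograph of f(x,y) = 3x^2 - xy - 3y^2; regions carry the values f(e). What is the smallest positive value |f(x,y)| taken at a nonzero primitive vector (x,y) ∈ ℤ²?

descent: ρ → (-3,1,3)  [lands on river]
river: ρ → (3,5,-1)
river: ρ → (-1,5,3)
river: ρ → (3,1,-3)
river: ρ → (-3,5,1)
river: ρ → (1,5,-3)
closes: descent 1, river 6
min |a| on river = 1

1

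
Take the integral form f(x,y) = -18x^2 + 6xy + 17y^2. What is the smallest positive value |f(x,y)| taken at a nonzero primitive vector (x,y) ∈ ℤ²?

river: ρ → (17,28,-7)
river: ρ → (-7,28,17)
river: ρ → (17,6,-18)
river: ρ → (-18,30,5)
river: ρ → (5,30,-18)
river: ρ → (-18,6,17)
closes: descent 0, river 6
min |a| on river = 5

5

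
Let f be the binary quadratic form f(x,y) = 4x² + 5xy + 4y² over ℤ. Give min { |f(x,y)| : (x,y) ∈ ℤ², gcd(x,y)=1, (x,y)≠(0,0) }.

translate: b→-3 (≡5 mod 8), so (4,5,4)→(4,-3,3)
flip: (4,-3,3)→(3,3,4)
reduced (well bottom): (3,3,4) with a≤c, −a<b≤a
well minimum = a = 3

3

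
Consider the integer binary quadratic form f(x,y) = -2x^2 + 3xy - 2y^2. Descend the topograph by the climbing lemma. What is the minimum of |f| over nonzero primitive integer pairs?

translate: b→1 (≡-3 mod 4), so (2,-3,2)→(2,1,1)
flip: (2,1,1)→(1,-1,2)
translate: b→1 (≡-1 mod 2), so (1,-1,2)→(1,1,2)
reduced (well bottom): (1,1,2) with a≤c, −a<b≤a
well minimum |f| = |-1| = 1 (negative-definite)

1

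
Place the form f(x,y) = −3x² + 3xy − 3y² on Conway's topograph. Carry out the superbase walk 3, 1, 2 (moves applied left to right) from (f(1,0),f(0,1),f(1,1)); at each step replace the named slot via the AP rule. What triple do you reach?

start (-3,-3,-3) = (f(1,0),f(0,1),f(1,1))
replace slot 3: 2·((-3)+(-3)) − (-3) = -9 → (-3,-3,-9)
replace slot 1: 2·((-3)+(-9)) − (-3) = -21 → (-21,-3,-9)
replace slot 2: 2·((-21)+(-9)) − (-3) = -57 → (-21,-57,-9)

-21,-57,-9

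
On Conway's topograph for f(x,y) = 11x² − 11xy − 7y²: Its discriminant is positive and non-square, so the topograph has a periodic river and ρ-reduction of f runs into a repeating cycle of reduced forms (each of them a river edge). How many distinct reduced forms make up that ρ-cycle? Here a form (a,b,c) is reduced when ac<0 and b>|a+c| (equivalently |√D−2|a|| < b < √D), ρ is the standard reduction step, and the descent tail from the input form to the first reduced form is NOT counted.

D = 429, ⌊√D⌋ = 20
descent: ρ → (-7,11,11)  [lands on river]
river: ρ → (11,11,-7)
river: ρ → (-7,17,5)
river: ρ → (5,13,-13)
river: ρ → (-13,13,5)
river: ρ → (5,17,-7)
ρ-cycle length = 6 (tail of 1 descent step not counted)

6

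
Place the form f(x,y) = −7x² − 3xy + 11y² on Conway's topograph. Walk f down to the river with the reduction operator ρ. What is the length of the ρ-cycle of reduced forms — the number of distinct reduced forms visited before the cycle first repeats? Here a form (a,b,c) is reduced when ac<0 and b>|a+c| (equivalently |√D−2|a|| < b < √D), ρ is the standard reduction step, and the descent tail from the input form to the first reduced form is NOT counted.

D = 317, ⌊√D⌋ = 17
descent: ρ → (11,3,-7)
descent: ρ → (-7,11,7)  [lands on river]
river: ρ → (7,17,-1)
river: ρ → (-1,17,7)
river: ρ → (7,11,-7)
river: ρ → (-7,17,1)
river: ρ → (1,17,-7)
ρ-cycle length = 6 (tail of 2 descent steps not counted)

6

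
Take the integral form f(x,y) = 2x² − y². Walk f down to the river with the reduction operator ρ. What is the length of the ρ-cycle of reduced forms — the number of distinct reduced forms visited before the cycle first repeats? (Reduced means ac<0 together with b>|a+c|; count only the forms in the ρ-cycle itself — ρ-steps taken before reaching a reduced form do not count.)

D = 8, ⌊√D⌋ = 2
descent: ρ → (-1,2,1)  [lands on river]
river: ρ → (1,2,-1)
ρ-cycle length = 2 (tail of 1 descent step not counted)

2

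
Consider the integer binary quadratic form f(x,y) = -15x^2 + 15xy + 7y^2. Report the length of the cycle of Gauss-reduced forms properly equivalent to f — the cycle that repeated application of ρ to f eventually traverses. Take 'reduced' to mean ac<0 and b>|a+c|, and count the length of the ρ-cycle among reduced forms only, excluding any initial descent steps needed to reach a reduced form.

D = 645, ⌊√D⌋ = 25
river: ρ → (7,13,-17)
river: ρ → (-17,21,3)
river: ρ → (3,21,-17)
river: ρ → (-17,13,7)
river: ρ → (7,15,-15)
river: ρ → (-15,15,7)
ρ-cycle length = 6 (tail of 0 descent steps not counted)

6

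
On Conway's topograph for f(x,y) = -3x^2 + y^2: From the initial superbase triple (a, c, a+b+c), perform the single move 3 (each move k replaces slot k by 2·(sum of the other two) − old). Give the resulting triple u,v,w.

start (-3,1,-2) = (f(1,0),f(0,1),f(1,1))
replace slot 3: 2·((-3)+1) − (-2) = -2 → (-3,1,-2)

-3,1,-2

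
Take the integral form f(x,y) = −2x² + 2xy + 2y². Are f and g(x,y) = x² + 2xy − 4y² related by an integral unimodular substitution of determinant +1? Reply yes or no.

D₁ = 20, D₂ = 20
river cycle of f (length 2): (2, 2, -2), (-2, 2, 2)
river cycle of g (length 2): (1, 4, -1), (-1, 4, 1)
cycles differ ⇒ inequivalent

no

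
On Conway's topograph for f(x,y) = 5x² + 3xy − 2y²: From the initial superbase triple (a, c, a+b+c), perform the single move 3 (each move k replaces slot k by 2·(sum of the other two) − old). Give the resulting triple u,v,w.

start (5,-2,6) = (f(1,0),f(0,1),f(1,1))
replace slot 3: 2·(5+(-2)) − 6 = 0 → (5,-2,0)

5,-2,0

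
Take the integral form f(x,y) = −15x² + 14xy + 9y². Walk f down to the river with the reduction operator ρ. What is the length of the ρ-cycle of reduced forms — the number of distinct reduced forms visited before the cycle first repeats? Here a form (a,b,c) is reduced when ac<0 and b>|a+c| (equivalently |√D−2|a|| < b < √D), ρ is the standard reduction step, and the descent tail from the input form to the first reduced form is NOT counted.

D = 736, ⌊√D⌋ = 27
river: ρ → (9,22,-7)
river: ρ → (-7,20,12)
river: ρ → (12,4,-15)
river: ρ → (-15,26,1)
river: ρ → (1,26,-15)
river: ρ → (-15,4,12)
river: ρ → (12,20,-7)
river: ρ → (-7,22,9)
river: ρ → (9,14,-15)
river: ρ → (-15,16,8)
river: ρ → (8,16,-15)
river: ρ → (-15,14,9)
ρ-cycle length = 12 (tail of 0 descent steps not counted)

12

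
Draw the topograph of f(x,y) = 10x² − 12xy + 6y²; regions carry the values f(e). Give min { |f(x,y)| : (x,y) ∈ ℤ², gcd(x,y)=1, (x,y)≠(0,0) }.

translate: b→8 (≡-12 mod 20), so (10,-12,6)→(10,8,4)
flip: (10,8,4)→(4,-8,10)
translate: b→0 (≡-8 mod 8), so (4,-8,10)→(4,0,6)
reduced (well bottom): (4,0,6) with a≤c, −a<b≤a
well minimum = a = 4

4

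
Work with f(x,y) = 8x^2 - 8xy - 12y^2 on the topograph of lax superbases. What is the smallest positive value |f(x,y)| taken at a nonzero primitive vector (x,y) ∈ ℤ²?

descent: ρ → (-12,8,8)  [lands on river]
river: ρ → (8,8,-12)
river: ρ → (-12,16,4)
river: ρ → (4,16,-12)
closes: descent 1, river 4
min |a| on river = 4

4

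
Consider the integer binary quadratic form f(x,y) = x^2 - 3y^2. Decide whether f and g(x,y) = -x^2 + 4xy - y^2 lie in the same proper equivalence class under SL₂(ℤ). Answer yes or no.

D₁ = 12, D₂ = 12
river cycle of f (length 2): (1, 2, -2), (-2, 2, 1)
river cycle of g (length 2): (-1, 2, 2), (2, 2, -1)
cycles differ ⇒ inequivalent

no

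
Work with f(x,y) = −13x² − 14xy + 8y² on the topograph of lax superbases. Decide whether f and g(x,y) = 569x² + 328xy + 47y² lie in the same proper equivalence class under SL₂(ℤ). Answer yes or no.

D₁ = 612, D₂ = 612
river cycle of f (length 8): (8, 14, -13), (-13, 12, 9), (9, 24, -1), (-1, 24, 9), (9, 12, -13), (-13, 14, 8), (8, 18, -9), (-9, 18, 8)
river cycle of g (length 8): (8, 14, -13), (-13, 12, 9), (9, 24, -1), (-1, 24, 9), (9, 12, -13), (-13, 14, 8), (8, 18, -9), (-9, 18, 8)
cycles coincide ⇒ equivalent

yes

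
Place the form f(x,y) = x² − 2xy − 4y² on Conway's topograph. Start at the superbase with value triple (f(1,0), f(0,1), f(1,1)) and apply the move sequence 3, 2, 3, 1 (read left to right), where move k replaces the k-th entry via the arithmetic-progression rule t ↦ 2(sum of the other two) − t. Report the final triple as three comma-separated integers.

start (1,-4,-5) = (f(1,0),f(0,1),f(1,1))
replace slot 3: 2·(1+(-4)) − (-5) = -1 → (1,-4,-1)
replace slot 2: 2·(1+(-1)) − (-4) = 4 → (1,4,-1)
replace slot 3: 2·(1+4) − (-1) = 11 → (1,4,11)
replace slot 1: 2·(4+11) − 1 = 29 → (29,4,11)

29,4,11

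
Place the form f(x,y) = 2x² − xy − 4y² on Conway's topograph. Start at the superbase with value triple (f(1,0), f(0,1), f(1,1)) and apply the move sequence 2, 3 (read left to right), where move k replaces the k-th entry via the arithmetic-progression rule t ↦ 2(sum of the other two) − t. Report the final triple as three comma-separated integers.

start (2,-4,-3) = (f(1,0),f(0,1),f(1,1))
replace slot 2: 2·(2+(-3)) − (-4) = 2 → (2,2,-3)
replace slot 3: 2·(2+2) − (-3) = 11 → (2,2,11)

2,2,11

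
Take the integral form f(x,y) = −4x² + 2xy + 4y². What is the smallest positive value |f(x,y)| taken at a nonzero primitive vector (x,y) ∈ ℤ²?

river: ρ → (4,6,-2)
river: ρ → (-2,6,4)
river: ρ → (4,2,-4)
river: ρ → (-4,6,2)
river: ρ → (2,6,-4)
river: ρ → (-4,2,4)
closes: descent 0, river 6
min |a| on river = 2

2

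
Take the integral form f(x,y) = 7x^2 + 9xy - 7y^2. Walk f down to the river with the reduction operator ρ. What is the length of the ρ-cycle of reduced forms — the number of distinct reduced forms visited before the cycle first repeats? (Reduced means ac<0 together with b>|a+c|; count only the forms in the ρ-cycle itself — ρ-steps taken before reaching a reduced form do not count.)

D = 277, ⌊√D⌋ = 16
river: ρ → (-7,5,9)
river: ρ → (9,13,-3)
river: ρ → (-3,11,13)
river: ρ → (13,15,-1)
river: ρ → (-1,15,13)
river: ρ → (13,11,-3)
river: ρ → (-3,13,9)
river: ρ → (9,5,-7)
river: ρ → (-7,9,7)
river: ρ → (7,5,-9)
river: ρ → (-9,13,3)
river: ρ → (3,11,-13)
river: ρ → (-13,15,1)
river: ρ → (1,15,-13)
river: ρ → (-13,11,3)
river: ρ → (3,13,-9)
river: ρ → (-9,5,7)
river: ρ → (7,9,-7)
ρ-cycle length = 18 (tail of 0 descent steps not counted)

18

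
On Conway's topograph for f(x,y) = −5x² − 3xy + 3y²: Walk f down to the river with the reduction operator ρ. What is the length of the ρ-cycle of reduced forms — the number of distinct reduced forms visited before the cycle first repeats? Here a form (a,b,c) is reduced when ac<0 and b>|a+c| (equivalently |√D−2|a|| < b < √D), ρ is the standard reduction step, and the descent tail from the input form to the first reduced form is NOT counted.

D = 69, ⌊√D⌋ = 8
descent: ρ → (3,3,-5)  [lands on river]
river: ρ → (-5,7,1)
river: ρ → (1,7,-5)
river: ρ → (-5,3,3)
ρ-cycle length = 4 (tail of 1 descent step not counted)

4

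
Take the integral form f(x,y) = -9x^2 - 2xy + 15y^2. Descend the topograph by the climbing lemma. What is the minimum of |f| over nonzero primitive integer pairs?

descent: ρ → (15,2,-9)
descent: ρ → (-9,16,8)  [lands on river]
river: ρ → (8,16,-9)
river: ρ → (-9,20,4)
river: ρ → (4,20,-9)
closes: descent 2, river 4
min |a| on river = 4

4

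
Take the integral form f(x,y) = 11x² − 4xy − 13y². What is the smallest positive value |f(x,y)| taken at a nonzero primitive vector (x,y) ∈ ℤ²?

descent: ρ → (-13,4,11)  [lands on river]
river: ρ → (11,18,-6)
river: ρ → (-6,18,11)
river: ρ → (11,4,-13)
river: ρ → (-13,22,2)
river: ρ → (2,22,-13)
closes: descent 1, river 6
min |a| on river = 2

2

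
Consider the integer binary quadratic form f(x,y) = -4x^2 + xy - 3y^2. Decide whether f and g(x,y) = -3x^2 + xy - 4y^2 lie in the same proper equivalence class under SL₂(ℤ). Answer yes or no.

D₁ = -47, D₂ = -47
f is negative-definite; reduce −f:
−f: flip: (4,-1,3)→(3,1,4)
−f: reduced (well bottom): (3,1,4) with a≤c, −a<b≤a
flip sign back: reduced form of f is (-3,-1,-4)
g is negative-definite; reduce −g:
−g: reduced (well bottom): (3,-1,4) with a≤c, −a<b≤a
flip sign back: reduced form of g is (-3,1,-4)
reduced forms (-3, -1, -4) vs (-3, 1, -4) ⇒ inequivalent

no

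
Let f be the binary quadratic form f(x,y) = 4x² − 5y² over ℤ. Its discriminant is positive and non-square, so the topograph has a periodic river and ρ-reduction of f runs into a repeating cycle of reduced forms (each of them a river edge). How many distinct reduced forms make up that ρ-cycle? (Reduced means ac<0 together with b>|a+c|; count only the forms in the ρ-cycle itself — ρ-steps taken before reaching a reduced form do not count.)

D = 80, ⌊√D⌋ = 8
descent: ρ → (-5,0,4)
descent: ρ → (4,8,-1)  [lands on river]
river: ρ → (-1,8,4)
ρ-cycle length = 2 (tail of 2 descent steps not counted)

2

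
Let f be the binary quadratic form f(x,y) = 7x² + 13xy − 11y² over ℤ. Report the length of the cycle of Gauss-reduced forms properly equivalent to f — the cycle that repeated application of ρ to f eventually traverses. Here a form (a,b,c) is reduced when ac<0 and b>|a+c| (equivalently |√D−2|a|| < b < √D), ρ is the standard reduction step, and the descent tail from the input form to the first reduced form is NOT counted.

D = 477, ⌊√D⌋ = 21
river: ρ → (-11,9,9)
river: ρ → (9,9,-11)
river: ρ → (-11,13,7)
river: ρ → (7,15,-9)
river: ρ → (-9,21,1)
river: ρ → (1,21,-9)
river: ρ → (-9,15,7)
river: ρ → (7,13,-11)
ρ-cycle length = 8 (tail of 0 descent steps not counted)

8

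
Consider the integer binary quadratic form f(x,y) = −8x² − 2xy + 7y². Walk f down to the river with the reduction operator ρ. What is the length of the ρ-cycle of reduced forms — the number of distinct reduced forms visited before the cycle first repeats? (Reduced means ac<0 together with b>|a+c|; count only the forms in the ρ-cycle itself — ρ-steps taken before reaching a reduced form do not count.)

D = 228, ⌊√D⌋ = 15
descent: ρ → (7,2,-8)  [lands on river]
river: ρ → (-8,14,1)
river: ρ → (1,14,-8)
river: ρ → (-8,2,7)
river: ρ → (7,12,-3)
river: ρ → (-3,12,7)
ρ-cycle length = 6 (tail of 1 descent step not counted)

6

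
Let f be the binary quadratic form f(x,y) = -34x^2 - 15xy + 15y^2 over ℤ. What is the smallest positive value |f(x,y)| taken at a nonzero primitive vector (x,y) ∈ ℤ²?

descent: ρ → (15,45,-4)  [lands on river]
river: ρ → (-4,43,26)
river: ρ → (26,9,-21)
river: ρ → (-21,33,14)
river: ρ → (14,23,-31)
river: ρ → (-31,39,6)
river: ρ → (6,45,-10)
river: ρ → (-10,35,26)
river: ρ → (26,17,-19)
river: ρ → (-19,21,24)
river: ρ → (24,27,-16)
river: ρ → (-16,37,14)
river: ρ → (14,47,-1)
river: ρ → (-1,47,14)
river: ρ → (14,37,-16)
river: ρ → (-16,27,24)
river: ρ → (24,21,-19)
river: ρ → (-19,17,26)
river: ρ → (26,35,-10)
river: ρ → (-10,45,6)
river: ρ → (6,39,-31)
river: ρ → (-31,23,14)
river: ρ → (14,33,-21)
river: ρ → (-21,9,26)
river: ρ → (26,43,-4)
river: ρ → (-4,45,15)
closes: descent 1, river 26
min |a| on river = 1

1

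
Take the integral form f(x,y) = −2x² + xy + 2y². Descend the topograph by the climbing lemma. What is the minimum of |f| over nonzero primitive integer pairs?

river: ρ → (2,3,-1)
river: ρ → (-1,3,2)
river: ρ → (2,1,-2)
river: ρ → (-2,3,1)
river: ρ → (1,3,-2)
river: ρ → (-2,1,2)
closes: descent 0, river 6
min |a| on river = 1

1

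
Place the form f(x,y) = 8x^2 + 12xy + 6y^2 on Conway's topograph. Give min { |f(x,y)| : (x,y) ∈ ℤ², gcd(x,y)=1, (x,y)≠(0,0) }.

translate: b→-4 (≡12 mod 16), so (8,12,6)→(8,-4,2)
flip: (8,-4,2)→(2,4,8)
translate: b→0 (≡4 mod 4), so (2,4,8)→(2,0,6)
reduced (well bottom): (2,0,6) with a≤c, −a<b≤a
well minimum = a = 2

2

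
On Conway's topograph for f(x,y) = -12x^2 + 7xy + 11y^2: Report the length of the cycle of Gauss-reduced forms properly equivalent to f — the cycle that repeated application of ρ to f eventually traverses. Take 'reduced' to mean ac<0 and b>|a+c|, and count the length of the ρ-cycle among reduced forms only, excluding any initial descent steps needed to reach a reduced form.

D = 577, ⌊√D⌋ = 24
river: ρ → (11,15,-8)
river: ρ → (-8,17,9)
river: ρ → (9,19,-6)
river: ρ → (-6,17,12)
river: ρ → (12,7,-11)
river: ρ → (-11,15,8)
river: ρ → (8,17,-9)
river: ρ → (-9,19,6)
river: ρ → (6,17,-12)
river: ρ → (-12,7,11)
ρ-cycle length = 10 (tail of 0 descent steps not counted)

10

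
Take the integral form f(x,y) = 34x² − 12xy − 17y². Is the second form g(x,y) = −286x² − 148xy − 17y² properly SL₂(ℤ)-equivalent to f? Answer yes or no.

D₁ = 2456, D₂ = 2456
river cycle of f (length 26): (-17, 46, 5), (5, 44, -26), (-26, 8, 23), (23, 38, -11), (-11, 28, 38), (38, 48, -1), (-1, 48, 38), (38, 28, -11), (-11, 38, 23), (23, 8, -26), … (16 more)
river cycle of g (length 26): (-17, 46, 5), (5, 44, -26), (-26, 8, 23), (23, 38, -11), (-11, 28, 38), (38, 48, -1), (-1, 48, 38), (38, 28, -11), (-11, 38, 23), (23, 8, -26), … (16 more)
cycles coincide ⇒ equivalent

yes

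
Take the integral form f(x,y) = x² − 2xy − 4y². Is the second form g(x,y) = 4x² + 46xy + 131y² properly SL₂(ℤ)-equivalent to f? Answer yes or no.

D₁ = 20, D₂ = 20
river cycle of f (length 2): (1, 4, -1), (-1, 4, 1)
river cycle of g (length 2): (-1, 4, 1), (1, 4, -1)
cycles coincide ⇒ equivalent

yes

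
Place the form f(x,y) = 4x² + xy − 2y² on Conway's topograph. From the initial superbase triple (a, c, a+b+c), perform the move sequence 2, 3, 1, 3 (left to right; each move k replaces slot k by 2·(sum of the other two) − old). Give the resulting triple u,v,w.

start (4,-2,3) = (f(1,0),f(0,1),f(1,1))
replace slot 2: 2·(4+3) − (-2) = 16 → (4,16,3)
replace slot 3: 2·(4+16) − 3 = 37 → (4,16,37)
replace slot 1: 2·(16+37) − 4 = 102 → (102,16,37)
replace slot 3: 2·(102+16) − 37 = 199 → (102,16,199)

102,16,199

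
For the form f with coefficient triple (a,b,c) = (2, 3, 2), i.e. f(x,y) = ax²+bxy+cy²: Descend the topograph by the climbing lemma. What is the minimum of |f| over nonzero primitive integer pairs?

translate: b→-1 (≡3 mod 4), so (2,3,2)→(2,-1,1)
flip: (2,-1,1)→(1,1,2)
reduced (well bottom): (1,1,2) with a≤c, −a<b≤a
well minimum = a = 1

1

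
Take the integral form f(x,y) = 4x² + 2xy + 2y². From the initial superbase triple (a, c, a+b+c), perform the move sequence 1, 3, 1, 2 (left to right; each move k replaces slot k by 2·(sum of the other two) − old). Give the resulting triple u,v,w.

start (4,2,8) = (f(1,0),f(0,1),f(1,1))
replace slot 1: 2·(2+8) − 4 = 16 → (16,2,8)
replace slot 3: 2·(16+2) − 8 = 28 → (16,2,28)
replace slot 1: 2·(2+28) − 16 = 44 → (44,2,28)
replace slot 2: 2·(44+28) − 2 = 142 → (44,142,28)

44,142,28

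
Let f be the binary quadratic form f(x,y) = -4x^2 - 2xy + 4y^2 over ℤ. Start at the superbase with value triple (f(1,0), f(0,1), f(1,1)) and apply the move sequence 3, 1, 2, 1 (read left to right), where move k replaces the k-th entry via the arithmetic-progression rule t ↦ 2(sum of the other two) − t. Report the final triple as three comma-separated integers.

start (-4,4,-2) = (f(1,0),f(0,1),f(1,1))
replace slot 3: 2·((-4)+4) − (-2) = 2 → (-4,4,2)
replace slot 1: 2·(4+2) − (-4) = 16 → (16,4,2)
replace slot 2: 2·(16+2) − 4 = 32 → (16,32,2)
replace slot 1: 2·(32+2) − 16 = 52 → (52,32,2)

52,32,2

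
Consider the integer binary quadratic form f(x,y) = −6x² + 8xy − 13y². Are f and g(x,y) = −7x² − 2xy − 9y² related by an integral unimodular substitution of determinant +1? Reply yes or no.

D₁ = -248, D₂ = -248
f is negative-definite; reduce −f:
−f: translate: b→4 (≡-8 mod 12), so (6,-8,13)→(6,4,11)
−f: reduced (well bottom): (6,4,11) with a≤c, −a<b≤a
flip sign back: reduced form of f is (-6,-4,-11)
g is negative-definite; reduce −g:
−g: reduced (well bottom): (7,2,9) with a≤c, −a<b≤a
flip sign back: reduced form of g is (-7,-2,-9)
reduced forms (-6, -4, -11) vs (-7, -2, -9) ⇒ inequivalent

no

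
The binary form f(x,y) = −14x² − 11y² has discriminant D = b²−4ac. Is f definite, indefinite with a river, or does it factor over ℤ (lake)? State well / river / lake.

D = b²−4ac = 0² − 4·(-14)·(-11) = -616
D < 0 ⇒ definite ⇒ every region one sign ⇒ single well

well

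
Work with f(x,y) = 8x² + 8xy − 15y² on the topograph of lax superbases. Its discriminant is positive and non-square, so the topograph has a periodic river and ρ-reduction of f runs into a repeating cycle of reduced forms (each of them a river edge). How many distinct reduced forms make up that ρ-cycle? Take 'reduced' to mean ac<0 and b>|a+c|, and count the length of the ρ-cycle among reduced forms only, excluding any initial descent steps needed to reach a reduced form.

D = 544, ⌊√D⌋ = 23
river: ρ → (-15,22,1)
river: ρ → (1,22,-15)
river: ρ → (-15,8,8)
river: ρ → (8,8,-15)
ρ-cycle length = 4 (tail of 0 descent steps not counted)

4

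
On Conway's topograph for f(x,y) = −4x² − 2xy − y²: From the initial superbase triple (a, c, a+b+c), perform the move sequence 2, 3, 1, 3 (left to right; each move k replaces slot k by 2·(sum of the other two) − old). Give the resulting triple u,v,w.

start (-4,-1,-7) = (f(1,0),f(0,1),f(1,1))
replace slot 2: 2·((-4)+(-7)) − (-1) = -21 → (-4,-21,-7)
replace slot 3: 2·((-4)+(-21)) − (-7) = -43 → (-4,-21,-43)
replace slot 1: 2·((-21)+(-43)) − (-4) = -124 → (-124,-21,-43)
replace slot 3: 2·((-124)+(-21)) − (-43) = -247 → (-124,-21,-247)

-124,-21,-247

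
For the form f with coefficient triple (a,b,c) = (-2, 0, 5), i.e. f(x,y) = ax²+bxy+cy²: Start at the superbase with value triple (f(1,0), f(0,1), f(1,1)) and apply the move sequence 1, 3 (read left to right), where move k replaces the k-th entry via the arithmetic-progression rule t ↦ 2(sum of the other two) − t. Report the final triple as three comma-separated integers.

start (-2,5,3) = (f(1,0),f(0,1),f(1,1))
replace slot 1: 2·(5+3) − (-2) = 18 → (18,5,3)
replace slot 3: 2·(18+5) − 3 = 43 → (18,5,43)

18,5,43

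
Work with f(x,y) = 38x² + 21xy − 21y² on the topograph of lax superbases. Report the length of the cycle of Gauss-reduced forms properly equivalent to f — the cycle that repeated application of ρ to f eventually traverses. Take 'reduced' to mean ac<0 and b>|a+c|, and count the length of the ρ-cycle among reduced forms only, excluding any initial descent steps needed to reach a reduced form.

D = 3633, ⌊√D⌋ = 60
river: ρ → (-21,21,38)
river: ρ → (38,55,-4)
river: ρ → (-4,57,24)
river: ρ → (24,39,-22)
river: ρ → (-22,49,14)
river: ρ → (14,35,-43)
river: ρ → (-43,51,6)
river: ρ → (6,57,-16)
river: ρ → (-16,39,33)
river: ρ → (33,27,-22)
river: ρ → (-22,17,38)
river: ρ → (38,59,-1)
river: ρ → (-1,59,38)
river: ρ → (38,17,-22)
river: ρ → (-22,27,33)
river: ρ → (33,39,-16)
river: ρ → (-16,57,6)
river: ρ → (6,51,-43)
river: ρ → (-43,35,14)
river: ρ → (14,49,-22)
river: ρ → (-22,39,24)
river: ρ → (24,57,-4)
river: ρ → (-4,55,38)
river: ρ → (38,21,-21)
ρ-cycle length = 24 (tail of 0 descent steps not counted)

24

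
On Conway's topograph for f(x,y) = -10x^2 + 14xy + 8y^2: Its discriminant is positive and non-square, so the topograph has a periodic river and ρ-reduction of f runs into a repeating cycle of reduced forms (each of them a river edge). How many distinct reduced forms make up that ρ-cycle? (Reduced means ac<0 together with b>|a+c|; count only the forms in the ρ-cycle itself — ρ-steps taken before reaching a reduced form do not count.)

D = 516, ⌊√D⌋ = 22
river: ρ → (8,18,-6)
river: ρ → (-6,18,8)
river: ρ → (8,14,-10)
river: ρ → (-10,6,12)
river: ρ → (12,18,-4)
river: ρ → (-4,22,2)
river: ρ → (2,22,-4)
river: ρ → (-4,18,12)
river: ρ → (12,6,-10)
river: ρ → (-10,14,8)
ρ-cycle length = 10 (tail of 0 descent steps not counted)

10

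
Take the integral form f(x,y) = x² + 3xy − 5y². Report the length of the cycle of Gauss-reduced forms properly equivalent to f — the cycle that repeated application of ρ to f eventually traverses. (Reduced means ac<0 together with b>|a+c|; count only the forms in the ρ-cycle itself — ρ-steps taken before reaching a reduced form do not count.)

D = 29, ⌊√D⌋ = 5
descent: ρ → (-5,-3,1)
descent: ρ → (1,5,-1)  [lands on river]
river: ρ → (-1,5,1)
ρ-cycle length = 2 (tail of 2 descent steps not counted)

2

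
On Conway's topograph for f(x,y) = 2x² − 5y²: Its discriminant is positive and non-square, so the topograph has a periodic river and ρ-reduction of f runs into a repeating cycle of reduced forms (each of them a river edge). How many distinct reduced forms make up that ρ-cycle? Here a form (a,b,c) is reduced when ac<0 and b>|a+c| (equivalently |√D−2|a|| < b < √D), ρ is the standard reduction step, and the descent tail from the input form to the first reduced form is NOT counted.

D = 40, ⌊√D⌋ = 6
descent: ρ → (-5,0,2)
descent: ρ → (2,4,-3)  [lands on river]
river: ρ → (-3,2,3)
river: ρ → (3,4,-2)
river: ρ → (-2,4,3)
river: ρ → (3,2,-3)
river: ρ → (-3,4,2)
ρ-cycle length = 6 (tail of 2 descent steps not counted)

6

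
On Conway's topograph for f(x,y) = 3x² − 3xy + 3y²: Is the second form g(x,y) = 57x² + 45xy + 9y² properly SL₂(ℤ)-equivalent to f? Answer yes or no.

D₁ = -27, D₂ = -27
f: translate: b→3 (≡-3 mod 6), so (3,-3,3)→(3,3,3)
f: reduced (well bottom): (3,3,3) with a≤c, −a<b≤a
g: flip: (57,45,9)→(9,-45,57)
g: translate: b→9 (≡-45 mod 18), so (9,-45,57)→(9,9,3)
g: flip: (9,9,3)→(3,-9,9)
g: translate: b→3 (≡-9 mod 6), so (3,-9,9)→(3,3,3)
g: reduced (well bottom): (3,3,3) with a≤c, −a<b≤a
reduced forms (3, 3, 3) vs (3, 3, 3) ⇒ equivalent

yes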